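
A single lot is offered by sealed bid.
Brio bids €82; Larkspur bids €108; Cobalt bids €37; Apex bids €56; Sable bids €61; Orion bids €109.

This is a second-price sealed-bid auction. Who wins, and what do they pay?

Orion pays €108

Bids ranked: 109 (Orion) > 108 (Larkspur) > 82 (Brio) > 61 (Sable) > 56 (Apex) > 37 (Cobalt)
Second-price: Orion pays Larkspur's bid of €108.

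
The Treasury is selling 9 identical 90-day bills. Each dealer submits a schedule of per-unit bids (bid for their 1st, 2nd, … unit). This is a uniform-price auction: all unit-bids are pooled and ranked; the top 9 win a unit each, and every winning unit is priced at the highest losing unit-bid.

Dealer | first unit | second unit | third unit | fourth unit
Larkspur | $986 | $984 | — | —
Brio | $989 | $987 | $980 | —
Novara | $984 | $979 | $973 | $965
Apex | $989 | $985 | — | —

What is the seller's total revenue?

Pooled unit-bids ranked (top 9): 989 (Brio-1), 989 (Apex-1), 987 (Brio-2), 986 (Larkspur-1), 985 (Apex-2), 984 (Larkspur-2), 984 (Novara-1), 980 (Brio-3), 979 (Novara-2)
First bid not allocated: $973.
Allocation: Apex 2, Brio 3, Larkspur 2, Novara 2. Every unit priced at $973.
Revenue = 9 × 973 = $8,757.

Total revenue: $8,757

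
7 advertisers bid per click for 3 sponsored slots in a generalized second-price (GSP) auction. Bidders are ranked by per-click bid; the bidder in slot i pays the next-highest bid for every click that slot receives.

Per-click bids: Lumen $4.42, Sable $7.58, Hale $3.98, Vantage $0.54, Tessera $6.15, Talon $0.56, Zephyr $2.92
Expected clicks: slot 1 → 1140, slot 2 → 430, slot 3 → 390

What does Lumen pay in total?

Lumen pays $1552.20

Per-click bids in order: $7.58 (Sable) > $6.15 (Tessera) > $4.42 (Lumen) > $3.98 (Hale) > …
Lumen holds slot 3 → pays next bid $3.98 × 390 clicks = $1552.20.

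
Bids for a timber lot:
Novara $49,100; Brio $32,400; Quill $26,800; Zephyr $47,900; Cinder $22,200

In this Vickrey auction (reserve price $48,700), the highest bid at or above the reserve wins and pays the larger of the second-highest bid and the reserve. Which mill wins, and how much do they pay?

Novara pays $48,700

Rule: the highest bid at or above the reserve wins and pays the larger of the second-highest bid and the reserve.
Bids in order: 49,100 (Novara) > 47,900 (Zephyr) > 32,400 (Brio) > 26,800 (Quill) > 22,200 (Cinder)
Novara has the top bid at or above the reserve ($49,100).
max(second-highest $47,900, reserve $48,700) = $48,700.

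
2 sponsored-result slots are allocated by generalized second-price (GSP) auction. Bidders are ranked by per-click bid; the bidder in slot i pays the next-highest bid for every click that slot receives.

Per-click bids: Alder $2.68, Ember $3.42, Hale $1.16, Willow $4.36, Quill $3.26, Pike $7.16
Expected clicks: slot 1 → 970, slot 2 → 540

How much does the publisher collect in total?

Total revenue: $6076.00

Sorting advertisers: $7.16 (Pike) > $4.36 (Willow) > $3.42 (Ember) > …
Slot 1: Pike pays $4.36 × 970 = $4229.20
Slot 2: Willow pays $3.42 × 540 = $1846.80
Total = $6076.00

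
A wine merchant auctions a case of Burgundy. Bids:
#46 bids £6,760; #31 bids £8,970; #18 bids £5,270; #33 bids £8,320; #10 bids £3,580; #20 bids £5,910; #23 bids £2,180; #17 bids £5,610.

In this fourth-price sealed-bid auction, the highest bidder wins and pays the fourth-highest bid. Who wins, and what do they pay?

Fourth-price sealed-bid auction: the highest bidder wins and pays the fourth-highest bid.
Sorting bids: 8,970 (#31) > 8,320 (#33) > 6,760 (#46) > 5,910 (#20) > 5,610 (#17) > 5,270 (#18) > …
#31 wins; payment is bid #4 in the ranking = £5,910.

#31 pays £5,910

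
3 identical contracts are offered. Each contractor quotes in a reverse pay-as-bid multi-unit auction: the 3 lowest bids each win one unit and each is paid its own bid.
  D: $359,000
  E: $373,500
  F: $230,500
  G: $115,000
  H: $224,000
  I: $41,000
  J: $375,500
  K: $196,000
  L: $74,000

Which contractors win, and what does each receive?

I $41,000, L $74,000, G $115,000

Bids ranked low→high: 41,000 (I), 74,000 (L), 115,000 (G), 196,000 (K), 224,000 (H), …
Lowest 3: I, L, G.
Each winner is paid its own bid: I $41,000, L $74,000, G $115,000.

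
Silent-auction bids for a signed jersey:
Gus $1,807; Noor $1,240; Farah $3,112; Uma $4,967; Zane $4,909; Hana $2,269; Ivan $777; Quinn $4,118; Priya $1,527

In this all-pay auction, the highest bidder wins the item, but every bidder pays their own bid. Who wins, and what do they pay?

All-pay auction: the highest bidder wins the item, but every bidder pays their own bid.
Bids ranked: 4,967 (Uma) > 4,909 (Zane) > 4,118 (Quinn) > 3,112 (Farah) > 2,269 (Hana) > 1,807 (Gus) > …
Uma is highest and takes the item; every bidder forfeits their bid.

Uma pays $4,967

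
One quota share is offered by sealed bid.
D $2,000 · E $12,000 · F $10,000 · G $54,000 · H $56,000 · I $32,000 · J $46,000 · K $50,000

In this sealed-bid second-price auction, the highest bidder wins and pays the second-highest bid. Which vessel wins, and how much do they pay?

H pays $54,000

Sorting bids: 56,000 (H) > 54,000 (G) > 50,000 (K) > 46,000 (J) > 32,000 (I) > 12,000 (E) > …
Second-price: H pays G's bid of $54,000.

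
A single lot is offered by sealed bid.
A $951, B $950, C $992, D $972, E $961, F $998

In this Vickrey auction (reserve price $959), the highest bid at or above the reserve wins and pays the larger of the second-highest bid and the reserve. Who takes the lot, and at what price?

F pays $992

Bids in order: 998 (F) > 992 (C) > 972 (D) > 961 (E) > 951 (A) > 950 (B)
Highest eligible bid: F at $998.
Second-highest bid $992 exceeds the reserve $959 → payment $992.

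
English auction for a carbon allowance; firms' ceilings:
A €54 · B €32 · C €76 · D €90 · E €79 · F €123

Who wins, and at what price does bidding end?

F wins at €90

Ascending (English) auction: the price rises until one bidder remains; the winner pays the price at which the last rival dropped out.
Limits ranked: 123 (F) > 90 (D) > 79 (E) > 76 (C) > 54 (A) > 32 (B)
Bidding ends when D exits at €90; F takes it.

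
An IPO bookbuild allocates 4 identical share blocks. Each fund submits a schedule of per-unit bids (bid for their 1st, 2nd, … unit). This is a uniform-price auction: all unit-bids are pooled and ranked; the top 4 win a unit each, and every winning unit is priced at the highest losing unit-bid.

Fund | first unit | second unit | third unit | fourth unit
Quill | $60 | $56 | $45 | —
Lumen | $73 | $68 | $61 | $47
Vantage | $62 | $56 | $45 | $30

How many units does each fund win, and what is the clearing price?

Pooled unit-bids ranked (top 4): 73 (Lumen-1), 68 (Lumen-2), 62 (Vantage-1), 61 (Lumen-3)
First bid not allocated: $60.
Allocation: Lumen 3, Vantage 1.

Lumen 3, Vantage 1; clearing price $60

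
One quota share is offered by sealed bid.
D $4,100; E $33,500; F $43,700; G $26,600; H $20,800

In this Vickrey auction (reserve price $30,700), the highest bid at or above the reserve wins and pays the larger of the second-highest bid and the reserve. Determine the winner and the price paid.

F pays $33,500

Rule: the highest bid at or above the reserve wins and pays the larger of the second-highest bid and the reserve.
Bids ranked: 43,700 (F) > 33,500 (E) > 26,600 (G) > 20,800 (H) > 4,100 (D)
Highest eligible bid: F at $43,700.
Second-highest bid $33,500 exceeds the reserve $30,700 → payment $33,500.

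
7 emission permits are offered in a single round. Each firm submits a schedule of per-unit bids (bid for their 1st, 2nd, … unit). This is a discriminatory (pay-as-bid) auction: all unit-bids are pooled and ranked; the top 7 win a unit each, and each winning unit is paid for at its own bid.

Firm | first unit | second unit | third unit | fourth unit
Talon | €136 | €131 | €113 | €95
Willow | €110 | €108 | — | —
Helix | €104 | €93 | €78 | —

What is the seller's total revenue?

Total revenue: €797

Pooled unit-bids ranked (top 7): 136 (Talon-1), 131 (Talon-2), 113 (Talon-3), 110 (Willow-1), 108 (Willow-2), 104 (Helix-1), 95 (Talon-4)
Next rejected bid: €93 (not a price — pay-as-bid).
Each winning unit pays its own bid.
Revenue = 136 + 131 + 113 + 110 + 108 + 104 + 95 = €797.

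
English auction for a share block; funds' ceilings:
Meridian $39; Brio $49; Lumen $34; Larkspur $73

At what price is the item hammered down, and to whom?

Rule: the price rises until one bidder remains; the winner pays the price at which the last rival dropped out.
Sorting limits: 73 (Larkspur) > 49 (Brio) > 39 (Meridian) > 34 (Lumen)
Brio is the last rival to drop out, at $49; Larkspur remains and wins at that price.

Larkspur wins at $49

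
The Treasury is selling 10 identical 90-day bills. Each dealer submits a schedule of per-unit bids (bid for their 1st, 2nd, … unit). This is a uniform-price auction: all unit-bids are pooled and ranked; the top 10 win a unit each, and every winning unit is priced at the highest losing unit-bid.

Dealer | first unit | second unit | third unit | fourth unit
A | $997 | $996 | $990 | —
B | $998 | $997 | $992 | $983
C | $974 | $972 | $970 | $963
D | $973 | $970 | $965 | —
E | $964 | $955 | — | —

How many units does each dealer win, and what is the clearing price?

Merging the schedules and taking the best 10: 998 (B-1), 997 (A-1), 997 (B-2), 996 (A-2), 992 (B-3), 990 (A-3), 983 (B-4), 974 (C-1), 973 (D-1), 972 (C-2)
First bid not allocated: $970.
Allocation: A 3, B 4, C 2, D 1.

A 3, B 4, C 2, D 1; clearing price $970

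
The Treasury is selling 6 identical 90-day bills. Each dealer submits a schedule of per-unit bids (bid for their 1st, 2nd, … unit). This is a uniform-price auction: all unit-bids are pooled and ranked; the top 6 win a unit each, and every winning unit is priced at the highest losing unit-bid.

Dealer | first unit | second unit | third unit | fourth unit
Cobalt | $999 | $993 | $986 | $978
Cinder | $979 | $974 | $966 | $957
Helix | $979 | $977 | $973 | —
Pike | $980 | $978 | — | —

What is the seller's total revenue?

Pooled unit-bids ranked (top 6): 999 (Cobalt-1), 993 (Cobalt-2), 986 (Cobalt-3), 980 (Pike-1), 979 (Cinder-1), 979 (Helix-1)
First bid not allocated: $978.
Allocation: Cinder 1, Cobalt 3, Helix 1, Pike 1. Every unit priced at $978.
Revenue = 6 × 978 = $5,868.

Total revenue: $5,868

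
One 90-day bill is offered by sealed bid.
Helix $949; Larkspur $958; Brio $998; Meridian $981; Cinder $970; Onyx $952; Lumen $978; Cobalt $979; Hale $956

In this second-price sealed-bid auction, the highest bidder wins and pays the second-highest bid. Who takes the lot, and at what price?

Bids in order: 998 (Brio) > 981 (Meridian) > 979 (Cobalt) > 978 (Lumen) > 970 (Cinder) > 958 (Larkspur) > …
Brio is highest; pays the second-highest bid, $981.

Brio pays $981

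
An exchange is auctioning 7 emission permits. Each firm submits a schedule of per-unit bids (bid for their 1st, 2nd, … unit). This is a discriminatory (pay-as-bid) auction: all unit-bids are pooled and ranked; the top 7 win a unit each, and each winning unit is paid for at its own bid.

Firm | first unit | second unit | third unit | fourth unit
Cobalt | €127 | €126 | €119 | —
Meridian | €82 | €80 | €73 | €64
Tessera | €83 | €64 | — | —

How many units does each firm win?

All unit-bids, highest first — top 7: 127 (Cobalt-1), 126 (Cobalt-2), 119 (Cobalt-3), 83 (Tessera-1), 82 (Meridian-1), 80 (Meridian-2), 73 (Meridian-3)
Next rejected bid: €64 (not a price — pay-as-bid).
Allocation: Cobalt 3, Meridian 3, Tessera 1.

Cobalt 3, Meridian 3, Tessera 1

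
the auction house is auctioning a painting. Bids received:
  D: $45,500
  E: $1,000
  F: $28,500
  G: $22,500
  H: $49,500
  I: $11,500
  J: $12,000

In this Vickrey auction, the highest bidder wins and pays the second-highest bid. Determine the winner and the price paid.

H pays $45,500

Bids in order: 49,500 (H) > 45,500 (D) > 28,500 (F) > 22,500 (G) > 12,000 (J) > 11,500 (I) > …
H is highest; pays the second-highest bid, $45,500.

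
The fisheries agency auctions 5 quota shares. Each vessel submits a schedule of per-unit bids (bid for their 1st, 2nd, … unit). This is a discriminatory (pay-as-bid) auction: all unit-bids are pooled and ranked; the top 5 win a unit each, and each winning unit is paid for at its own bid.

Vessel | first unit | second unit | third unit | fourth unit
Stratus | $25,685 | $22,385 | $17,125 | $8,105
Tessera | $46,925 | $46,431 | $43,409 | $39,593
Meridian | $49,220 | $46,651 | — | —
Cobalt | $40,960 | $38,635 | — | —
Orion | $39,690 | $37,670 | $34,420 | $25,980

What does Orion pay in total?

Merging the schedules and taking the best 5: 49,220 (Meridian-1), 46,925 (Tessera-1), 46,651 (Meridian-2), 46,431 (Tessera-2), 43,409 (Tessera-3)
Next rejected bid: $40,960 (not a price — pay-as-bid).
Orion wins no units.

Orion pays $0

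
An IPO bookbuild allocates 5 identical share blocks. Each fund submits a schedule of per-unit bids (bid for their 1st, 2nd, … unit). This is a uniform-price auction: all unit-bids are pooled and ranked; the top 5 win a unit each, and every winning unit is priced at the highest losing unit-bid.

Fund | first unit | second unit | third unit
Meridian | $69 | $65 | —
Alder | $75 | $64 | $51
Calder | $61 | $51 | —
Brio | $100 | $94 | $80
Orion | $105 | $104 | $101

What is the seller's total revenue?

Pooled unit-bids ranked (top 5): 105 (Orion-1), 104 (Orion-2), 101 (Orion-3), 100 (Brio-1), 94 (Brio-2)
First bid not allocated: $80.
Allocation: Brio 2, Orion 3. Every unit priced at $80.
Revenue = 5 × 80 = $400.

Total revenue: $400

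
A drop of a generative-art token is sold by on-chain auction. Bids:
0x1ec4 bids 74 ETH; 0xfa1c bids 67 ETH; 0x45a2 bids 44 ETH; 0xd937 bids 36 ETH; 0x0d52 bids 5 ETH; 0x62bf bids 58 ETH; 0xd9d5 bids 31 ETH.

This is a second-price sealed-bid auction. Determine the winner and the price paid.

Rule: the highest bidder wins and pays the second-highest bid.
Bids in order: 74 (0x1ec4) > 67 (0xfa1c) > 58 (0x62bf) > 44 (0x45a2) > 36 (0xd937) > 31 (0xd9d5) > …
0x1ec4 wins with the highest bid; price is set by the runner-up at 67 ETH.

0x1ec4 pays 67 ETH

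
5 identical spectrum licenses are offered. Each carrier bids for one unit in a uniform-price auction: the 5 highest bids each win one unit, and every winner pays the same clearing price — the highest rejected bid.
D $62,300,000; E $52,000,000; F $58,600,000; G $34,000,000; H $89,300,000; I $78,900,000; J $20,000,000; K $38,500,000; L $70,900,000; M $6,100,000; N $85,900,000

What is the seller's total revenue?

Total revenue: $293,000,000

Sorting: 89,300,000 (H), 85,900,000 (N), 78,900,000 (I), 70,900,000 (L), 62,300,000 (D), 58,600,000 (F), 52,000,000 (E), …
Winners (5 units): H, N, I, L, D.
Highest unsuccessful bid: $58,600,000 → clearing price.
Total revenue = 5 × $58,600,000 = $293,000,000.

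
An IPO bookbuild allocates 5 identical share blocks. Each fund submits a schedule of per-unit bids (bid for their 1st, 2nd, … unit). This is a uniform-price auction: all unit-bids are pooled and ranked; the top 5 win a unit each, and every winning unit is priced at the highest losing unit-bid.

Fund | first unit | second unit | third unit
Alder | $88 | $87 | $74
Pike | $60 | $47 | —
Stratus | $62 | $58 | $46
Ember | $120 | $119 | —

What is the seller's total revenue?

Total revenue: $310

Merging the schedules and taking the best 5: 120 (Ember-1), 119 (Ember-2), 88 (Alder-1), 87 (Alder-2), 74 (Alder-3)
Highest rejected unit-bid = $62.
Allocation: Alder 3, Ember 2. Every unit priced at $62.
Revenue = 5 × 62 = $310.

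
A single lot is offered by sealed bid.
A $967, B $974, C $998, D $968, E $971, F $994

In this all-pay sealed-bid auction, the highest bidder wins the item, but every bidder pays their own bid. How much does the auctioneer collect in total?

Total revenue: $5,872

Sorting bids: 998 (C) > 994 (F) > 974 (B) > 971 (E) > 968 (D) > 967 (A)
Every bidder forfeits their bid regardless of winning.
Revenue = 967 + 974 + 998 + 968 + 971 + 994 = $5,872.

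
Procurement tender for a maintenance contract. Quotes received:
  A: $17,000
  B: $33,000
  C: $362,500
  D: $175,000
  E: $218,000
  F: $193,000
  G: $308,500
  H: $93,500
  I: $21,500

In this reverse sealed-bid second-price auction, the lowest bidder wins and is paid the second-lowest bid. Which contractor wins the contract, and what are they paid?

A is paid $21,500

Bids ranked: 17,000 (A) < 21,500 (I) < 33,000 (B) < 93,500 (H) < 175,000 (D) < 193,000 (F) < …
A wins with the lowest bid; price is set by the runner-up at $21,500.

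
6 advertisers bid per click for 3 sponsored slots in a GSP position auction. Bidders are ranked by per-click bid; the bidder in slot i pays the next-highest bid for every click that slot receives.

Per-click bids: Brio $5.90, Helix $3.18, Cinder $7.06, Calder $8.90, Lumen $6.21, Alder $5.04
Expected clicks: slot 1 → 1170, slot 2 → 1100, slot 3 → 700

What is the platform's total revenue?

Sorting advertisers: $8.90 (Calder) > $7.06 (Cinder) > $6.21 (Lumen) > $5.90 (Brio) > …
Slot 1: Calder pays $7.06 × 1170 = $8260.20
Slot 2: Cinder pays $6.21 × 1100 = $6831.00
Slot 3: Lumen pays $5.90 × 700 = $4130.00
Total = $19221.20

Total revenue: $19221.20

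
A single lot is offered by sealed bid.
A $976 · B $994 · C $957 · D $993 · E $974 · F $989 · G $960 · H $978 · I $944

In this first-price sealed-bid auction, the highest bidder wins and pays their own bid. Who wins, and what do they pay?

Sorting bids: 994 (B) > 993 (D) > 989 (F) > 978 (H) > 976 (A) > 974 (E) > …
B has the highest bid and pays exactly that: $994.

B pays $994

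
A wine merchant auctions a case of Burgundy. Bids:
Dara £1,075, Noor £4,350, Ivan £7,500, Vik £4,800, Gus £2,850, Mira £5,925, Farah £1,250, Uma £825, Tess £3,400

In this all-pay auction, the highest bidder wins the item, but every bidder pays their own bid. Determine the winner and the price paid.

Rule: the highest bidder wins the item, but every bidder pays their own bid.
Bids in order: 7,500 (Ivan) > 5,925 (Mira) > 4,800 (Vik) > 4,350 (Noor) > 3,400 (Tess) > 2,850 (Gus) > …
Ivan is highest and takes the item; every bidder forfeits their bid.

Ivan pays £7,500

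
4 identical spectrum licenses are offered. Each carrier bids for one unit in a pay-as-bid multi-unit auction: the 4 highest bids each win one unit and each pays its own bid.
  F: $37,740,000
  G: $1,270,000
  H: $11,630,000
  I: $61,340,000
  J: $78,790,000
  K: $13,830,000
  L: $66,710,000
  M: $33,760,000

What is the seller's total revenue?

Bids ranked high→low: 78,790,000 (J), 66,710,000 (L), 61,340,000 (I), 37,740,000 (F), 33,760,000 (M), 13,830,000 (K), …
Top 4: J, L, I, F.
Total revenue = 78,790,000 + 66,710,000 + 61,340,000 + 37,740,000 = $244,580,000.

Total revenue: $244,580,000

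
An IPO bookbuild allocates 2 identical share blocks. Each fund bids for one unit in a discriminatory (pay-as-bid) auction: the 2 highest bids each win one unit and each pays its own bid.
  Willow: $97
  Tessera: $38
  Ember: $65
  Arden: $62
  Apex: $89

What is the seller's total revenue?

Total revenue: $186

Ordering the bids: 97 (Willow), 89 (Apex), 65 (Ember), 62 (Arden), …
Winners (2 units): Willow, Apex.
Total revenue = 97 + 89 = $186.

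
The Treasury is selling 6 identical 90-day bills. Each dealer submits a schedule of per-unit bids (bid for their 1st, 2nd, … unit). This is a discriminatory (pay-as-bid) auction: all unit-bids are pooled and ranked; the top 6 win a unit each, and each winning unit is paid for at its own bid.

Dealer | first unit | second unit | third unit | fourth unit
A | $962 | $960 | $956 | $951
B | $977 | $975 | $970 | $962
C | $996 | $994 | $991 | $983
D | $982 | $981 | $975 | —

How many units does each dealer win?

C 4, D 2

Pooled unit-bids ranked (top 6): 996 (C-1), 994 (C-2), 991 (C-3), 983 (C-4), 982 (D-1), 981 (D-2)
Next rejected bid: $977 (not a price — pay-as-bid).
Allocation: C 4, D 2.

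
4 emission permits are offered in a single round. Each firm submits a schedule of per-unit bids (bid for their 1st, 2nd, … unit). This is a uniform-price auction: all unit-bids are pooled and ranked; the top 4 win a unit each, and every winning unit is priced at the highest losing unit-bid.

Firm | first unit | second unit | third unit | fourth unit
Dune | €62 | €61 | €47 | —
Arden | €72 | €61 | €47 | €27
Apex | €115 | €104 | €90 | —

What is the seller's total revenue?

Total revenue: €248

Merging the schedules and taking the best 4: 115 (Apex-1), 104 (Apex-2), 90 (Apex-3), 72 (Arden-1)
First bid not allocated: €62.
Allocation: Apex 3, Arden 1. Every unit priced at €62.
Revenue = 4 × 62 = €248.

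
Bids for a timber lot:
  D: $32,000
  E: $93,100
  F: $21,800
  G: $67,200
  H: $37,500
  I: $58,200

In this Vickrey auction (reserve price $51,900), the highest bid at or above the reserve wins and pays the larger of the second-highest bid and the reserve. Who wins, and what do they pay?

Vickrey auction (reserve price $51,900): the highest bid at or above the reserve wins and pays the larger of the second-highest bid and the reserve.
Bids in order: 93,100 (E) > 67,200 (G) > 58,200 (I) > 37,500 (H) > 32,000 (D) > 21,800 (F)
Highest eligible bid: E at $93,100.
max(second-highest $67,200, reserve $51,900) = $67,200; the reserve does not bind.

E pays $67,200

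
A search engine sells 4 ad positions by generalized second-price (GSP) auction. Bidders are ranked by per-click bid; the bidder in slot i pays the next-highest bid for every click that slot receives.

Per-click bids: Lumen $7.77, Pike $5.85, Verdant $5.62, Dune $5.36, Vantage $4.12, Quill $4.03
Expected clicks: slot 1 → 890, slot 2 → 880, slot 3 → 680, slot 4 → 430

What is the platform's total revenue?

Ranked by bid: $7.77 (Lumen) > $5.85 (Pike) > $5.62 (Verdant) > $5.36 (Dune) > $4.12 (Vantage) > …
Slot 1: Lumen pays $5.85 × 890 = $5206.50
Slot 2: Pike pays $5.62 × 880 = $4945.60
Slot 3: Verdant pays $5.36 × 680 = $3644.80
Slot 4: Dune pays $4.12 × 430 = $1771.60
Total = $15568.50

Total revenue: $15568.50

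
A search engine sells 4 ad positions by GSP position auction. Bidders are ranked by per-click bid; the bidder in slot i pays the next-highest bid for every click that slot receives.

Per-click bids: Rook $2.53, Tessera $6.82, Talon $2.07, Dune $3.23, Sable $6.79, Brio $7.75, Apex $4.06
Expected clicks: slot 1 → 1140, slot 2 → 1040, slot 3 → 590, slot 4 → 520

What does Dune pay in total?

Dune pays $0.00

Ranked by bid: $7.75 (Brio) > $6.82 (Tessera) > $6.79 (Sable) > $4.06 (Apex) > $3.23 (Dune) > …
Dune ranks below slot 4 → no slot, pays nothing.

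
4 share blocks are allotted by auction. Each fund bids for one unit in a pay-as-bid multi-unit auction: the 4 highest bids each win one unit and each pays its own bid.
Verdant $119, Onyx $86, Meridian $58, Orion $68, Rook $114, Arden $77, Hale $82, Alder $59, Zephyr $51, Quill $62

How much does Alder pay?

Alder pays $0

Ordering the bids: 119 (Verdant), 114 (Rook), 86 (Onyx), 82 (Hale), 77 (Arden), 68 (Orion), …
The 4 highest are Verdant, Rook, Onyx, Hale.
Alder does not win → $0.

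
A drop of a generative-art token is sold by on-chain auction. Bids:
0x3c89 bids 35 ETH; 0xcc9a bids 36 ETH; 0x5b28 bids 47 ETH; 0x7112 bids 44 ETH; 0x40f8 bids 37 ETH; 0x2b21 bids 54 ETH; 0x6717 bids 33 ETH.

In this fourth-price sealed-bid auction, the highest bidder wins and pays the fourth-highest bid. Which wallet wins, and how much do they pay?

Rule: the highest bidder wins and pays the fourth-highest bid.
Bids ranked: 54 (0x2b21) > 47 (0x5b28) > 44 (0x7112) > 37 (0x40f8) > 36 (0xcc9a) > 35 (0x3c89) > …
0x2b21 wins; payment is bid #4 in the ranking = 37 ETH.

0x2b21 pays 37 ETH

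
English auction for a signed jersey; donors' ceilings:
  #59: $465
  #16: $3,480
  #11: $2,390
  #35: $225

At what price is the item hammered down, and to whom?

#16 wins at $2,390

Open ascending-bid auction: the price rises until one bidder remains; the winner pays the price at which the last rival dropped out.
Limits ranked: 3,480 (#16) > 2,390 (#11) > 465 (#59) > 225 (#35)
Once the price passes $2,390, only #16 is left; the hammer falls at #11's limit of $2,390.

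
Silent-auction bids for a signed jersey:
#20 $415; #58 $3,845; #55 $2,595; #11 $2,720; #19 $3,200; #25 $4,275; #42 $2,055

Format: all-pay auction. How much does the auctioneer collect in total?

Total revenue: $19,105

Sorting bids: 4,275 (#25) > 3,845 (#58) > 3,200 (#19) > 2,720 (#11) > 2,595 (#55) > 2,055 (#42) > …
#25 wins with the top bid; all bids are sunk regardless.
Every bidder forfeits their bid regardless of winning.
Revenue = 415 + 3,845 + 2,595 + 2,720 + 3,200 + 4,275 + 2,055 = $19,105.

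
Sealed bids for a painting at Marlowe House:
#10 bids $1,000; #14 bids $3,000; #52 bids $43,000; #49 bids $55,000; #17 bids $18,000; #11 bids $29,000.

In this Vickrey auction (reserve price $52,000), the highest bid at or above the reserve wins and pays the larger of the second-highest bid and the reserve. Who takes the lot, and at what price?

Sorting bids: 55,000 (#49) > 43,000 (#52) > 29,000 (#11) > 18,000 (#17) > 3,000 (#14) > 1,000 (#10)
Highest eligible bid: #49 at $55,000.
max(second-highest $43,000, reserve $52,000) = $52,000.

#49 pays $52,000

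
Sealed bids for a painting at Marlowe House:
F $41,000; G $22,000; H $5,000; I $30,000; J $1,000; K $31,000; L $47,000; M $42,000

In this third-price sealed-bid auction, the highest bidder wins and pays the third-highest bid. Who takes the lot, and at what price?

Bids in order: 47,000 (L) > 42,000 (M) > 41,000 (F) > 31,000 (K) > 30,000 (I) > 22,000 (G) > …
L wins; payment is bid #3 in the ranking = $41,000.

L pays $41,000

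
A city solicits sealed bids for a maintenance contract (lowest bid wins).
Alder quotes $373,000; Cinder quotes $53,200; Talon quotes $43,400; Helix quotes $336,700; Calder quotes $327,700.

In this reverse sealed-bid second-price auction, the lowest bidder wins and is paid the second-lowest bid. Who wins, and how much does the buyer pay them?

Bids ranked: 43,400 (Talon) < 53,200 (Cinder) < 327,700 (Calder) < 336,700 (Helix) < 373,000 (Alder)
Talon wins with the lowest bid; price is set by the runner-up at $53,200.

Talon is paid $53,200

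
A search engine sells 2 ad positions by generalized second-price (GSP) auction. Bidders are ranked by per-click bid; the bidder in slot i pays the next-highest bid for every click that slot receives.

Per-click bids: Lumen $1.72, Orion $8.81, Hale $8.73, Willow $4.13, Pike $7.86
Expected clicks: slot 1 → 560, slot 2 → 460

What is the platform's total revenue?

Sorting advertisers: $8.81 (Orion) > $8.73 (Hale) > $7.86 (Pike) > …
Slot 1: Orion pays $8.73 × 560 = $4888.80
Slot 2: Hale pays $7.86 × 460 = $3615.60
Total = $8504.40

Total revenue: $8504.40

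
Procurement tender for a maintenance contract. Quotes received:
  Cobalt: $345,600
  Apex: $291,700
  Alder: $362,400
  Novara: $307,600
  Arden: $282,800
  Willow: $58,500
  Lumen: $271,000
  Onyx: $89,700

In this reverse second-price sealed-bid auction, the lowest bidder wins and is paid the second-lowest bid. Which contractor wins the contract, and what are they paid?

Willow is paid $89,700

Bids ranked: 58,500 (Willow) < 89,700 (Onyx) < 271,000 (Lumen) < 282,800 (Arden) < 291,700 (Apex) < 307,600 (Novara) < …
Willow is lowest; is paid the second-lowest bid, $89,700.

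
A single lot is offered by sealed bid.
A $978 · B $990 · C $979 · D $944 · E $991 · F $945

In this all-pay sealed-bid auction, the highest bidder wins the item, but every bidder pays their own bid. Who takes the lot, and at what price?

E pays $991

Bids in order: 991 (E) > 990 (B) > 979 (C) > 978 (A) > 945 (F) > 944 (D)
E is highest and takes the item; every bidder forfeits their bid.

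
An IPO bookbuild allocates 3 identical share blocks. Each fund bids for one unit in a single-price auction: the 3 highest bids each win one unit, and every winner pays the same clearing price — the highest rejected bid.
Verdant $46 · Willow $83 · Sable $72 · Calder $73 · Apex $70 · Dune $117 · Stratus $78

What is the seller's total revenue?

Total revenue: $219

Sorting: 117 (Dune), 83 (Willow), 78 (Stratus), 73 (Calder), 72 (Sable), …
Top 3: Dune, Willow, Stratus.
First losing bid is Calder's $73, which sets the uniform price.
Total revenue = 3 × $73 = $219.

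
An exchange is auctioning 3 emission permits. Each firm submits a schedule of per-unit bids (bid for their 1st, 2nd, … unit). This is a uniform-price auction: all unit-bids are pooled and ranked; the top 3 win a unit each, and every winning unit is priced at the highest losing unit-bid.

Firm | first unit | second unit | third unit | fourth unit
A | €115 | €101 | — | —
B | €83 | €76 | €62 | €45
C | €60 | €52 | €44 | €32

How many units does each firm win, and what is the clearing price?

A 2, B 1; clearing price €76

Pooled unit-bids ranked (top 3): 115 (A-1), 101 (A-2), 83 (B-1)
First bid not allocated: €76.
Allocation: A 2, B 1.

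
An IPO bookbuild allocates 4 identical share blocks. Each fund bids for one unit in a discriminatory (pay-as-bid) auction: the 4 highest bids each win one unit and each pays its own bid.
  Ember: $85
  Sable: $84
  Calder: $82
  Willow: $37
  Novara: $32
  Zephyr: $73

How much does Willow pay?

Willow pays $0

Bids ranked high→low: 85 (Ember), 84 (Sable), 82 (Calder), 73 (Zephyr), 37 (Willow), 32 (Novara)
Winners (4 units): Ember, Sable, Calder, Zephyr.
Willow does not win → $0.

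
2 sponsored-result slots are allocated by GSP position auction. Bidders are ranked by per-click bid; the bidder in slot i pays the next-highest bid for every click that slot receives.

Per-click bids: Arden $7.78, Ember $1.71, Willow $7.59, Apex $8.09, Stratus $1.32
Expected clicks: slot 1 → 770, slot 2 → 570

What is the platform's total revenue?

Total revenue: $10316.90

Ranked by bid: $8.09 (Apex) > $7.78 (Arden) > $7.59 (Willow) > …
Slot 1: Apex pays $7.78 × 770 = $5990.60
Slot 2: Arden pays $7.59 × 570 = $4326.30
Total = $10316.90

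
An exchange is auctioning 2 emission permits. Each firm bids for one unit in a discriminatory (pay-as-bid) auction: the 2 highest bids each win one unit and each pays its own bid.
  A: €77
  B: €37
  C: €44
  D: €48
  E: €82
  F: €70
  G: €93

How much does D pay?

Ordering the bids: 93 (G), 82 (E), 77 (A), 70 (F), …
Winners (2 units): G, E.
D does not win → €0.

D pays €0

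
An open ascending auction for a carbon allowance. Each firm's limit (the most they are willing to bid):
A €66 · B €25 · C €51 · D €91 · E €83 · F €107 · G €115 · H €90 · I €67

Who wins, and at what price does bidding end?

Sorting limits: 115 (G) > 107 (F) > 91 (D) > 90 (H) > 83 (E) > 67 (I) > …
F is the last rival to drop out, at €107; G remains and wins at that price.

G wins at €107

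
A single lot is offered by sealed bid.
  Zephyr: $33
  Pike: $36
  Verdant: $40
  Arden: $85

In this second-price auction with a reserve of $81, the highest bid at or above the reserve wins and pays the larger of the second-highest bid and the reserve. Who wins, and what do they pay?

Bids ranked: 85 (Arden) > 40 (Verdant) > 36 (Pike) > 33 (Zephyr)
Highest eligible bid: Arden at $85.
max(second-highest $40, reserve $81) = $81.

Arden pays $81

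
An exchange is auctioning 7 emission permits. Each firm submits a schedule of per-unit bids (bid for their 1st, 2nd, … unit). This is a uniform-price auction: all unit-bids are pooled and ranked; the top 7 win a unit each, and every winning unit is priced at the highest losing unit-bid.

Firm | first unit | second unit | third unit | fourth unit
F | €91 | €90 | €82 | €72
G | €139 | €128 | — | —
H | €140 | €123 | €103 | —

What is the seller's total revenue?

Merging the schedules and taking the best 7: 140 (H-1), 139 (G-1), 128 (G-2), 123 (H-2), 103 (H-3), 91 (F-1), 90 (F-2)
The (k+1)-th unit-bid is €82.
Allocation: F 2, G 2, H 3. Every unit priced at €82.
Revenue = 7 × 82 = €574.

Total revenue: €574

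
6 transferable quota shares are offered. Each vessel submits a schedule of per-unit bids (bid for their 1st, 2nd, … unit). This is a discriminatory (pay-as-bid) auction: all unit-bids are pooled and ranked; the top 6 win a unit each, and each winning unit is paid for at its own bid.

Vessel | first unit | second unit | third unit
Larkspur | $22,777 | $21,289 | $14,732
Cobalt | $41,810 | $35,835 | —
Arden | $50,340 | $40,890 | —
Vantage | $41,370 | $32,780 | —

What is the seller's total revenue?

Total revenue: $243,025

Merging the schedules and taking the best 6: 50,340 (Arden-1), 41,810 (Cobalt-1), 41,370 (Vantage-1), 40,890 (Arden-2), 35,835 (Cobalt-2), 32,780 (Vantage-2)
Next rejected bid: $22,777 (not a price — pay-as-bid).
Each winning unit pays its own bid.
Revenue = 50,340 + 41,810 + 41,370 + 40,890 + 35,835 + 32,780 = $243,025.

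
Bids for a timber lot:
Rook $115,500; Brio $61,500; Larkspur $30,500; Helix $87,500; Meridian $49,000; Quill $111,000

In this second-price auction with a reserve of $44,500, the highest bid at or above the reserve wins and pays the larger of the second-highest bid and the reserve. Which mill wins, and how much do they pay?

Rook pays $111,000

Bids ranked: 115,500 (Rook) > 111,000 (Quill) > 87,500 (Helix) > 61,500 (Brio) > 49,000 (Meridian) > 30,500 (Larkspur)
Rook has the top bid at or above the reserve ($115,500).
max(second-highest $111,000, reserve $44,500) = $111,000; the reserve does not bind.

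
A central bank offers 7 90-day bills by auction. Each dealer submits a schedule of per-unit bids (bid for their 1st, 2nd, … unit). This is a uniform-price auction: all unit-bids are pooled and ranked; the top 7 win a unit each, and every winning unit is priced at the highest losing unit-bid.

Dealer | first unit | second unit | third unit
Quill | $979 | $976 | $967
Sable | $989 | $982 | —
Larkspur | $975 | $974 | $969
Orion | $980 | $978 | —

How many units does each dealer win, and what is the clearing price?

Larkspur 1, Orion 2, Quill 2, Sable 2; clearing price $974

Pooled unit-bids ranked (top 7): 989 (Sable-1), 982 (Sable-2), 980 (Orion-1), 979 (Quill-1), 978 (Orion-2), 976 (Quill-2), 975 (Larkspur-1)
Highest rejected unit-bid = $974.
Allocation: Larkspur 1, Orion 2, Quill 2, Sable 2.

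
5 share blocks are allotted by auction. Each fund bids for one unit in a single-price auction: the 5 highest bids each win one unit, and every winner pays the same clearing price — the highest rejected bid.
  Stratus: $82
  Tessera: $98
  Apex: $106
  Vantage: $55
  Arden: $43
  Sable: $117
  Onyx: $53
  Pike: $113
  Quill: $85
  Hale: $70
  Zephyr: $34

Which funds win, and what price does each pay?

Sable, Pike, Apex, Tessera, Quill; each pays $82

Bids ranked high→low: 117 (Sable), 113 (Pike), 106 (Apex), 98 (Tessera), 85 (Quill), 82 (Stratus), 70 (Hale), …
Top 5: Sable, Pike, Apex, Tessera, Quill.
First losing bid is Stratus's $82, which sets the uniform price.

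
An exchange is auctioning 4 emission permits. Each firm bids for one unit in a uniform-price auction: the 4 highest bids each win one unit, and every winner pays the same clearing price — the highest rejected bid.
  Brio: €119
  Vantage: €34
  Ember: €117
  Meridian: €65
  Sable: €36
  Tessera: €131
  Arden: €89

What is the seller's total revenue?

Bids ranked high→low: 131 (Tessera), 119 (Brio), 117 (Ember), 89 (Arden), 65 (Meridian), 36 (Sable), …
Winners (4 units): Tessera, Brio, Ember, Arden.
Highest unsuccessful bid: €65 → clearing price.
Total revenue = 4 × €65 = €260.

Total revenue: €260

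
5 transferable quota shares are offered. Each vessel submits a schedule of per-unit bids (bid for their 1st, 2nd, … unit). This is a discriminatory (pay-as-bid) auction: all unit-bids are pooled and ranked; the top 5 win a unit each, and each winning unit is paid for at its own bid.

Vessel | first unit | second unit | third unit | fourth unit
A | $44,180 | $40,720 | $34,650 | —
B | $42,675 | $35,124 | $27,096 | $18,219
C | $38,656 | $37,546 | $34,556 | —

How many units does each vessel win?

A 2, B 1, C 2

Pooled unit-bids ranked (top 5): 44,180 (A-1), 42,675 (B-1), 40,720 (A-2), 38,656 (C-1), 37,546 (C-2)
Next rejected bid: $35,124 (not a price — pay-as-bid).
Allocation: A 2, B 1, C 2.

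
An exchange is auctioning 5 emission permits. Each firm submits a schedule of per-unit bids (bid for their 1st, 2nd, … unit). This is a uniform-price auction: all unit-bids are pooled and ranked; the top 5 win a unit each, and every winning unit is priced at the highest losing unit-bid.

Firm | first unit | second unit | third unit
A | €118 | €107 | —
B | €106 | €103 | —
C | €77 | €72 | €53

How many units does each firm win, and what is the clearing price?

A 2, B 2, C 1; clearing price €72

All unit-bids, highest first — top 5: 118 (A-1), 107 (A-2), 106 (B-1), 103 (B-2), 77 (C-1)
The (k+1)-th unit-bid is €72.
Allocation: A 2, B 2, C 1.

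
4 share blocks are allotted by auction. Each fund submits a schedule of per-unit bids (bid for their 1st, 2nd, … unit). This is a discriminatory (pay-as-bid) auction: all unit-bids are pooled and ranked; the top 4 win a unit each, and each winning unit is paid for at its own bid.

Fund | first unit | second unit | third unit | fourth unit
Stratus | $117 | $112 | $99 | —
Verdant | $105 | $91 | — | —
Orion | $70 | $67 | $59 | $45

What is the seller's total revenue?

Total revenue: $433

Merging the schedules and taking the best 4: 117 (Stratus-1), 112 (Stratus-2), 105 (Verdant-1), 99 (Stratus-3)
Next rejected bid: $91 (not a price — pay-as-bid).
Each winning unit pays its own bid.
Revenue = 117 + 112 + 105 + 99 = $433.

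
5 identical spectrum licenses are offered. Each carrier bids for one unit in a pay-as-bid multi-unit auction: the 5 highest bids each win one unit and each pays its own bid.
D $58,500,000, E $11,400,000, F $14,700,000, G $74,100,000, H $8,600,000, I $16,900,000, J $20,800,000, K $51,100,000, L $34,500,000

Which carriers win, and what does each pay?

Ordering the bids: 74,100,000 (G), 58,500,000 (D), 51,100,000 (K), 34,500,000 (L), 20,800,000 (J), 16,900,000 (I), 14,700,000 (F), …
The 5 highest are G, D, K, L, J.
Each winner pays its own bid: G $74,100,000, D $58,500,000, K $51,100,000, L $34,500,000, J $20,800,000.

G $74,100,000, D $58,500,000, K $51,100,000, L $34,500,000, J $20,800,000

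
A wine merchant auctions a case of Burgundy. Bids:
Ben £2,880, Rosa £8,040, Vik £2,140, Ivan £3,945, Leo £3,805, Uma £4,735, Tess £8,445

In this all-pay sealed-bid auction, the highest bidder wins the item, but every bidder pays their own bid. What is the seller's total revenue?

Sorting bids: 8,445 (Tess) > 8,040 (Rosa) > 4,735 (Uma) > 3,945 (Ivan) > 3,805 (Leo) > 2,880 (Ben) > …
Every bidder forfeits their bid regardless of winning.
Revenue = 2,880 + 8,040 + 2,140 + 3,945 + 3,805 + 4,735 + 8,445 = £33,990.

Total revenue: £33,990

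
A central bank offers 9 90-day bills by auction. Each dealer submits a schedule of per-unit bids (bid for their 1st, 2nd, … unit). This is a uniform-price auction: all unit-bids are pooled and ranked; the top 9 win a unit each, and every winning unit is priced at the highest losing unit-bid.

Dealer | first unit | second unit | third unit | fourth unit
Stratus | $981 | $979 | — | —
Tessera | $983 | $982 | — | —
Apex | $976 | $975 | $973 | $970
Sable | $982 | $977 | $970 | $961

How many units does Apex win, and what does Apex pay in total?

Pooled unit-bids ranked (top 9): 983 (Tessera-1), 982 (Tessera-2), 982 (Sable-1), 981 (Stratus-1), 979 (Stratus-2), 977 (Sable-2), 976 (Apex-1), 975 (Apex-2), 973 (Apex-3)
Highest rejected unit-bid = $970.
Apex wins 3 unit(s) at $970 each.

Apex: 3 units, pays $2,910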